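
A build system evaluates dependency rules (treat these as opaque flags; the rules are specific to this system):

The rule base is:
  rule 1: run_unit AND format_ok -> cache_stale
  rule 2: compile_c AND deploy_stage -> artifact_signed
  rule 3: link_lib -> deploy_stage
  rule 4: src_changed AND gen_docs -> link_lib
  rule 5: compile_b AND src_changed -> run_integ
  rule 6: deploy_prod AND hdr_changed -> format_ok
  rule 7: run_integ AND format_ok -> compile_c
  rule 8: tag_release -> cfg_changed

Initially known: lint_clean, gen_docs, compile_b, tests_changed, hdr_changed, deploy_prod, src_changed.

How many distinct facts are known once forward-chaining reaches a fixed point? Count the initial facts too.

13

Round 1: rule 4 [src_changed AND gen_docs -> link_lib]; rule 5 [compile_b AND src_changed -> run_integ]; rule 6 [deploy_prod AND hdr_changed -> format_ok]. Adds link_lib, run_integ, format_ok.
Round 2: rule 3 [link_lib -> deploy_stage]; rule 7 [run_integ AND format_ok -> compile_c]. Adds deploy_stage, compile_c.
Round 3: rule 2 [compile_c AND deploy_stage -> artifact_signed]. Adds artifact_signed.
Closure: {artifact_signed, compile_b, compile_c, deploy_prod, deploy_stage, format_ok, gen_docs, hdr_changed, link_lib, lint_clean, run_integ, src_changed, tests_changed} — 13 facts.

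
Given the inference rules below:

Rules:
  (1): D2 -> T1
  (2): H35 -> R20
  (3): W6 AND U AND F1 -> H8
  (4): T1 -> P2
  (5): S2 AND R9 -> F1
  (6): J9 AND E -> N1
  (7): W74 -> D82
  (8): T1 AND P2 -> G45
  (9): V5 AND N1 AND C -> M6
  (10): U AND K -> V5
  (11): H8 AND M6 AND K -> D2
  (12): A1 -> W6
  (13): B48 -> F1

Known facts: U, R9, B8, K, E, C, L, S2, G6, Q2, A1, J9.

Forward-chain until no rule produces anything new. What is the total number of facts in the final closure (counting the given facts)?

Round 1: (5) [S2 AND R9 -> F1]; (6) [J9 AND E -> N1]; (10) [U AND K -> V5]; (12) [A1 -> W6]. Adds F1, N1, V5, W6.
Round 2: (3) [W6 AND U AND F1 -> H8]; (9) [V5 AND N1 AND C -> M6]. Adds H8, M6.
Round 3: (11) [H8 AND M6 AND K -> D2]. Adds D2.
Round 4: (1) [D2 -> T1]. Adds T1.
Round 5: (4) [T1 -> P2]. Adds P2.
Round 6: (8) [T1 AND P2 -> G45]. Adds G45.
Closure: {A1, B8, C, D2, E, F1, G45, G6, H8, J9, K, L, M6, N1, P2, Q2, R9, S2, T1, U, V5, W6} — 22 facts.

22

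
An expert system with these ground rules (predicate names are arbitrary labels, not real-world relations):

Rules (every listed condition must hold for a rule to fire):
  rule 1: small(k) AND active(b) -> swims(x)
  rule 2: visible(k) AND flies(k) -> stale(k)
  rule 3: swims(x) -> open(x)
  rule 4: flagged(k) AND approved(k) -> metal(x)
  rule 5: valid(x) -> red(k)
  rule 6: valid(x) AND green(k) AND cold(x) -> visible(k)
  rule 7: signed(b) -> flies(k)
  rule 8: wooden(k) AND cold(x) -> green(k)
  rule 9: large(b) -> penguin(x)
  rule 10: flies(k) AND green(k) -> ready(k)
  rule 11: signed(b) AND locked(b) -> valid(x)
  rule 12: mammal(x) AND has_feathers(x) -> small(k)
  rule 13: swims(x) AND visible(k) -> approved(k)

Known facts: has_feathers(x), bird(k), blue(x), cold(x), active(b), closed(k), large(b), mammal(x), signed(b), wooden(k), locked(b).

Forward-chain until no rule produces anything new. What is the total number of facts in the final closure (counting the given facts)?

Round 1 fires rule 7, rule 8, rule 9, rule 11, rule 12, giving flies(k), green(k), penguin(x), valid(x), small(k).
Round 2 fires rule 1, rule 5, rule 6, rule 10, giving swims(x), red(k), visible(k), ready(k).
Round 3 fires rule 2, rule 3, rule 13, giving stale(k), open(x), approved(k).
Closure: {active(b), approved(k), bird(k), blue(x), closed(k), cold(x), flies(k), green(k), has_feathers(x), large(b), locked(b), mammal(x), open(x), penguin(x), ready(k), red(k), signed(b), small(k), stale(k), swims(x), valid(x), visible(k), wooden(k)} — 23 facts.

23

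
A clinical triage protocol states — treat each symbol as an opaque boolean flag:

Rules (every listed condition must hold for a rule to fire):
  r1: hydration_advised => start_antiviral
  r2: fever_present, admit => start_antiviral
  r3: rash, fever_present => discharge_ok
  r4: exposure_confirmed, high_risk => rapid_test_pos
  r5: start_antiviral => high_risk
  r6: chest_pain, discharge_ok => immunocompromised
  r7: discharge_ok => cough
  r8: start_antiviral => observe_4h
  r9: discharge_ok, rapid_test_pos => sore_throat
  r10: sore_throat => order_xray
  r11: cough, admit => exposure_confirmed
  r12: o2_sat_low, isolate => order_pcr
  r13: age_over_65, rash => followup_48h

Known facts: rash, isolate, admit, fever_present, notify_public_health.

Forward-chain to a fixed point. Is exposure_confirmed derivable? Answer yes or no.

yes

Round 1: r2 [fever_present, admit => start_antiviral]; r3 [rash, fever_present => discharge_ok]. Adds start_antiviral, discharge_ok.
Round 2: r5 [start_antiviral => high_risk]; r7 [discharge_ok => cough]; r8 [start_antiviral => observe_4h]. Adds high_risk, cough, observe_4h.
Round 3: r11 [cough, admit => exposure_confirmed]. Adds exposure_confirmed.
Round 4: r4 [exposure_confirmed, high_risk => rapid_test_pos]. Adds rapid_test_pos.
Round 5: r9 [discharge_ok, rapid_test_pos => sore_throat]. Adds sore_throat.
Round 6: r10 [sore_throat => order_xray]. Adds order_xray.
exposure_confirmed appears in round 3, so it is derivable.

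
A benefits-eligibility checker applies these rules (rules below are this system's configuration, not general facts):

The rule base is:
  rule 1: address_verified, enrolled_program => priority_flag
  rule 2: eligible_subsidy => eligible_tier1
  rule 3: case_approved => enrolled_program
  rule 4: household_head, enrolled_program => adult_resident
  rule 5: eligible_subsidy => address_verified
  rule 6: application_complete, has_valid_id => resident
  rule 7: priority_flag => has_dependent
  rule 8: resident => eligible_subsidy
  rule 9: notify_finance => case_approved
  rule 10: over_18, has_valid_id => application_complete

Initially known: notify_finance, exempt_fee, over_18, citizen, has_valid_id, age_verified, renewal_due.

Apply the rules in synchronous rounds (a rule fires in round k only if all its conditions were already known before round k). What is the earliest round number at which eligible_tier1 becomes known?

Round 1 — rule 9, rule 10, derive case_approved, application_complete.
Round 2 — rule 3, rule 6, derive enrolled_program, resident.
Round 3 — rule 8, derive eligible_subsidy.
Round 4 — rule 2, rule 5, derive eligible_tier1, address_verified.
eligible_tier1 first appears in round 4.

4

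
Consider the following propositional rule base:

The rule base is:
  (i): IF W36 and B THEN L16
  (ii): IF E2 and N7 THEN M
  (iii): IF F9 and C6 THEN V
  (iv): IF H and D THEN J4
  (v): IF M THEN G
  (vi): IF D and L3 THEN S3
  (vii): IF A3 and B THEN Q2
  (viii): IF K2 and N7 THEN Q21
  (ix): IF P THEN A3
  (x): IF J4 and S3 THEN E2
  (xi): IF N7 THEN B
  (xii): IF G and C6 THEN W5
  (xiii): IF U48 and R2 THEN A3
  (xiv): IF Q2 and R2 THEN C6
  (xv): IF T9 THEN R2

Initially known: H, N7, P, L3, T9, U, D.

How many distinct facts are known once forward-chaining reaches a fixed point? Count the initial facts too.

18

Round 1 — (iv), (vi), (ix), (xi), (xv), derive J4, S3, A3, B, R2.
Round 2 — (vii), (x), derive Q2, E2.
Round 3 — (ii), (xiv), derive M, C6.
Round 4 — (v), derive G.
Round 5 — (xii), derive W5.
Closure: {A3, B, C6, D, E2, G, H, J4, L3, M, N7, P, Q2, R2, S3, T9, U, W5} — 18 facts.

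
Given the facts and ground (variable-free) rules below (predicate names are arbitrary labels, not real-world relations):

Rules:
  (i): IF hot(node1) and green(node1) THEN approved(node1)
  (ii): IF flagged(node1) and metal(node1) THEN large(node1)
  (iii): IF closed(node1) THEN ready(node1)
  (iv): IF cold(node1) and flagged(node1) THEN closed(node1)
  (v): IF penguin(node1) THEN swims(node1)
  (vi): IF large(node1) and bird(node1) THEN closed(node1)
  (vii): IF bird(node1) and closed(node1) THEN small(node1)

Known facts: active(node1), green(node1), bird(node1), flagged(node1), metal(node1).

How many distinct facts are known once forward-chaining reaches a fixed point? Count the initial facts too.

9

Round 1 fires (ii), giving large(node1).
Round 2 fires (vi), giving closed(node1).
Round 3 fires (iii), (vii), giving ready(node1), small(node1).
Closure: {active(node1), bird(node1), closed(node1), flagged(node1), green(node1), large(node1), metal(node1), ready(node1), small(node1)} — 9 facts.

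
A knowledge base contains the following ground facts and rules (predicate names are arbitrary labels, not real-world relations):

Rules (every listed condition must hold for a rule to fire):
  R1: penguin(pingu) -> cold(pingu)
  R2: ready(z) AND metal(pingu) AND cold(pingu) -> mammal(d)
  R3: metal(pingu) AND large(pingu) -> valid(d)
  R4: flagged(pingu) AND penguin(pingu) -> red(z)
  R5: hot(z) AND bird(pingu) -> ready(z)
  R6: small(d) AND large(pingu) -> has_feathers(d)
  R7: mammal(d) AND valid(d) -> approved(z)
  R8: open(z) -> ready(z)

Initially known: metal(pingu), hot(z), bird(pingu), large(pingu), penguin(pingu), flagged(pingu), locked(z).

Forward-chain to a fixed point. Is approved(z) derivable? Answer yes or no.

Round 1: R1 [penguin(pingu) -> cold(pingu)]; R3 [metal(pingu) AND large(pingu) -> valid(d)]; R4 [flagged(pingu) AND penguin(pingu) -> red(z)]; R5 [hot(z) AND bird(pingu) -> ready(z)]. New: cold(pingu), valid(d), red(z), ready(z).
Round 2: R2 [ready(z) AND metal(pingu) AND cold(pingu) -> mammal(d)]. New: mammal(d).
Round 3: R7 [mammal(d) AND valid(d) -> approved(z)]. New: approved(z).
approved(z) appears in round 3, so it is derivable.

yes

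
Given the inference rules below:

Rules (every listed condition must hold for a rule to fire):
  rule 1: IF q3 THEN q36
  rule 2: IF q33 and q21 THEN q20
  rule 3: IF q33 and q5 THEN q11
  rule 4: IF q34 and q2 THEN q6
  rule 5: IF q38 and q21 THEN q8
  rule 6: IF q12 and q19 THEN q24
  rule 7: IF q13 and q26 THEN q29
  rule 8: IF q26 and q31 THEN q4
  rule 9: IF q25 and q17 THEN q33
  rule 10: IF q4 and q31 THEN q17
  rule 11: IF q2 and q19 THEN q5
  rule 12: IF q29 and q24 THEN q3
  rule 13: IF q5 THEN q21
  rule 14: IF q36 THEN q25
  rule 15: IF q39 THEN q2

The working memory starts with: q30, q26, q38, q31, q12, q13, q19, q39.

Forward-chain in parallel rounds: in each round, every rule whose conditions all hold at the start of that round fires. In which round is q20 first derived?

6

Round 1 fires rule 6, rule 7, rule 8, rule 15, giving q24, q29, q4, q2.
Round 2 fires rule 10, rule 11, rule 12, giving q17, q5, q3.
Round 3 fires rule 1, rule 13, giving q36, q21.
Round 4 fires rule 5, rule 14, giving q8, q25.
Round 5 fires rule 9, giving q33.
Round 6 fires rule 2, rule 3, giving q20, q11.
q20 first appears in round 6.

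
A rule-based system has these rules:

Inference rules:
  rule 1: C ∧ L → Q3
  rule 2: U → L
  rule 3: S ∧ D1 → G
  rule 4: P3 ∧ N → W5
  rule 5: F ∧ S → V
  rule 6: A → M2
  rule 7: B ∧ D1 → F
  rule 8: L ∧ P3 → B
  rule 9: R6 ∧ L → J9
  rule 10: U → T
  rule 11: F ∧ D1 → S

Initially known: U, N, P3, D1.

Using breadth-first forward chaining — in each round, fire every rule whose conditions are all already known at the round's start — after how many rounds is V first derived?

Round 1 — rule 2, rule 4, rule 10, derive L, W5, T.
Round 2 — rule 8, derive B.
Round 3 — rule 7, derive F.
Round 4 — rule 11, derive S.
Round 5 — rule 3, rule 5, derive G, V.
V first appears in round 5.

5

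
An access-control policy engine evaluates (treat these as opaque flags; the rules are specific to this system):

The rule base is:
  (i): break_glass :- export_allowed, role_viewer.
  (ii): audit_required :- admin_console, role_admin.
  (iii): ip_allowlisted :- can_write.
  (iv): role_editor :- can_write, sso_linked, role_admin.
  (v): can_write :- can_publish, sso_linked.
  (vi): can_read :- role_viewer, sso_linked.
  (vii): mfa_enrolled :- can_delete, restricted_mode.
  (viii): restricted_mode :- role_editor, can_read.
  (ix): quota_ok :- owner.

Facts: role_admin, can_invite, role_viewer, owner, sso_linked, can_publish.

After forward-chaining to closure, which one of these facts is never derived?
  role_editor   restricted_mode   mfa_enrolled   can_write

mfa_enrolled

Round 1 fires (v), (vi), (ix), giving can_write, can_read, quota_ok.
Round 2 fires (iii), (iv), giving ip_allowlisted, role_editor.
Round 3 fires (viii), giving restricted_mode.
Derived: can_write (round 1), restricted_mode (round 3), role_editor (round 2). mfa_enrolled never appears in any round.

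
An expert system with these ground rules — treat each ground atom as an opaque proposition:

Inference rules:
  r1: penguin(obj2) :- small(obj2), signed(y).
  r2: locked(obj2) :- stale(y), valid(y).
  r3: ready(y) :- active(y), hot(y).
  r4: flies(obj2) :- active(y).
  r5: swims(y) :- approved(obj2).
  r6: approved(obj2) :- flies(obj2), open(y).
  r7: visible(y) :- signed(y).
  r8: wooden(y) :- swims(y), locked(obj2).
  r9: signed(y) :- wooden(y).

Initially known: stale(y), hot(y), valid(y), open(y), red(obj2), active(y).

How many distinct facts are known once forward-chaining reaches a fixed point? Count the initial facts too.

14

Round 1 — r2, r3, r4, derive locked(obj2), ready(y), flies(obj2).
Round 2 — r6, derive approved(obj2).
Round 3 — r5, derive swims(y).
Round 4 — r8, derive wooden(y).
Round 5 — r9, derive signed(y).
Round 6 — r7, derive visible(y).
Closure: {active(y), approved(obj2), flies(obj2), hot(y), locked(obj2), open(y), ready(y), red(obj2), signed(y), stale(y), swims(y), valid(y), visible(y), wooden(y)} — 14 facts.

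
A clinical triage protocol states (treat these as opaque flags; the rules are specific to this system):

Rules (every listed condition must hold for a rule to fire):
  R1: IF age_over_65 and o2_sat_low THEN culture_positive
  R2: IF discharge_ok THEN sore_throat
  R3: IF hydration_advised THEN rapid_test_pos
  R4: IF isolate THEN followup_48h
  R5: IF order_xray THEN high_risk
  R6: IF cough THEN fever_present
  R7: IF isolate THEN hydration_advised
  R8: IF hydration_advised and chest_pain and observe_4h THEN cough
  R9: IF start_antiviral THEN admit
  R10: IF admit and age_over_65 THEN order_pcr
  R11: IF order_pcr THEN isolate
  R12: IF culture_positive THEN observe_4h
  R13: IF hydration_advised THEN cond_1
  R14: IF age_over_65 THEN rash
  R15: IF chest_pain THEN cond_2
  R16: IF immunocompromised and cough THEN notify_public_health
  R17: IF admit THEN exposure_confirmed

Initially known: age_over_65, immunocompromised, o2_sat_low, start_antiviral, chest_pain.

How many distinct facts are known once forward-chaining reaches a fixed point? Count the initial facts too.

[1] R1 [IF age_over_65 and o2_sat_low THEN culture_positive]; R9 [IF start_antiviral THEN admit]; R14 [IF age_over_65 THEN rash]; R15 [IF chest_pain THEN cond_2]. ⇒ new: culture_positive, admit, rash, cond_2.
[2] R10 [IF admit and age_over_65 THEN order_pcr]; R12 [IF culture_positive THEN observe_4h]; R17 [IF admit THEN exposure_confirmed]. ⇒ new: order_pcr, observe_4h, exposure_confirmed.
[3] R11 [IF order_pcr THEN isolate]. ⇒ new: isolate.
[4] R4 [IF isolate THEN followup_48h]; R7 [IF isolate THEN hydration_advised]. ⇒ new: followup_48h, hydration_advised.
[5] R3 [IF hydration_advised THEN rapid_test_pos]; R8 [IF hydration_advised and chest_pain and observe_4h THEN cough]; R13 [IF hydration_advised THEN cond_1]. ⇒ new: rapid_test_pos, cough, cond_1.
[6] R6 [IF cough THEN fever_present]; R16 [IF immunocompromised and cough THEN notify_public_health]. ⇒ new: fever_present, notify_public_health.
Closure: {admit, age_over_65, chest_pain, cond_1, cond_2, cough, culture_positive, exposure_confirmed, fever_present, followup_48h, hydration_advised, immunocompromised, isolate, notify_public_health, o2_sat_low, observe_4h, order_pcr, rapid_test_pos, rash, start_antiviral} — 20 facts.

20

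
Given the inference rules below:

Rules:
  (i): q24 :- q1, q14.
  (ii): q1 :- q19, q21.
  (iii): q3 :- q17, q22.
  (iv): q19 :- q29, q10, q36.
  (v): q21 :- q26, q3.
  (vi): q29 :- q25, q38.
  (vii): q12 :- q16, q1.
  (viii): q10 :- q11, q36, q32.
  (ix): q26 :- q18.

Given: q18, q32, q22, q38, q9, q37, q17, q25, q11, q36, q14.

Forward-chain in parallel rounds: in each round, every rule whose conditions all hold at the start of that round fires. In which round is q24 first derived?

4

Round 1: (iii) [q3 :- q17, q22.]; (vi) [q29 :- q25, q38.]; (viii) [q10 :- q11, q36, q32.]; (ix) [q26 :- q18.]. New: q3, q29, q10, q26.
Round 2: (iv) [q19 :- q29, q10, q36.]; (v) [q21 :- q26, q3.]. New: q19, q21.
Round 3: (ii) [q1 :- q19, q21.]. New: q1.
Round 4: (i) [q24 :- q1, q14.]. New: q24.
q24 first appears in round 4.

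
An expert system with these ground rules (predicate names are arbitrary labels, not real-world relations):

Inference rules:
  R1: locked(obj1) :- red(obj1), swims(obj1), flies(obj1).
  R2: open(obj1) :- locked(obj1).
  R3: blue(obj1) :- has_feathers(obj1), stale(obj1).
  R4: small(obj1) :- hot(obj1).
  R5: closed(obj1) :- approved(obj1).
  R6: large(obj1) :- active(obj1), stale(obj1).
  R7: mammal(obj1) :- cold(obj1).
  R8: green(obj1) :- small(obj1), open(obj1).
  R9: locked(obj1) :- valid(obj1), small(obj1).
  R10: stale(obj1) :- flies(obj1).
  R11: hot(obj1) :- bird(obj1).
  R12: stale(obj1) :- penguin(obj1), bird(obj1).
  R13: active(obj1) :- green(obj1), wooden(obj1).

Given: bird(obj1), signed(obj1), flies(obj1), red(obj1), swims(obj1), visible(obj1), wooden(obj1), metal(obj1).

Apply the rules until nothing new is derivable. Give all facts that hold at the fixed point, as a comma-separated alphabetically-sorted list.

active(obj1), bird(obj1), flies(obj1), green(obj1), hot(obj1), large(obj1), locked(obj1), metal(obj1), open(obj1), red(obj1), signed(obj1), small(obj1), stale(obj1), swims(obj1), visible(obj1), wooden(obj1)

Round 1 — R1, R10, R11, derive locked(obj1), stale(obj1), hot(obj1).
Round 2 — R2, R4, derive open(obj1), small(obj1).
Round 3 — R8, derive green(obj1).
Round 4 — R13, derive active(obj1).
Round 5 — R6, derive large(obj1).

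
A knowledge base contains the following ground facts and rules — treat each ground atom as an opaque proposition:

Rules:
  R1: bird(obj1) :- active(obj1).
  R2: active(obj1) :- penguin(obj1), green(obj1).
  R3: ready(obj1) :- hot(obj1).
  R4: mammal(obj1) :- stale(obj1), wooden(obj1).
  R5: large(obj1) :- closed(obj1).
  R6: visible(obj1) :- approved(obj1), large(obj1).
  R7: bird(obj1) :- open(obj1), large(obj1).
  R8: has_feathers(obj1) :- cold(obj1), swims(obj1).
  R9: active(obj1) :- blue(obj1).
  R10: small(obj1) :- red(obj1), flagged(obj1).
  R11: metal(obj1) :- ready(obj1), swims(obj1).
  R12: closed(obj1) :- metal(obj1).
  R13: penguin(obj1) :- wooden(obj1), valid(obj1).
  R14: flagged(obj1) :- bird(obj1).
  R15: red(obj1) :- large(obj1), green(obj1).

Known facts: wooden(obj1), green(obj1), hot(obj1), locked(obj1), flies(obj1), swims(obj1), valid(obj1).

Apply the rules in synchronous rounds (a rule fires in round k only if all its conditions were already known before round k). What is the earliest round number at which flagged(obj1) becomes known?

4

Round 1: R3 [ready(obj1) :- hot(obj1).]; R13 [penguin(obj1) :- wooden(obj1), valid(obj1).]. Adds ready(obj1), penguin(obj1).
Round 2: R2 [active(obj1) :- penguin(obj1), green(obj1).]; R11 [metal(obj1) :- ready(obj1), swims(obj1).]. Adds active(obj1), metal(obj1).
Round 3: R1 [bird(obj1) :- active(obj1).]; R12 [closed(obj1) :- metal(obj1).]. Adds bird(obj1), closed(obj1).
Round 4: R5 [large(obj1) :- closed(obj1).]; R14 [flagged(obj1) :- bird(obj1).]. Adds large(obj1), flagged(obj1).
flagged(obj1) first appears in round 4.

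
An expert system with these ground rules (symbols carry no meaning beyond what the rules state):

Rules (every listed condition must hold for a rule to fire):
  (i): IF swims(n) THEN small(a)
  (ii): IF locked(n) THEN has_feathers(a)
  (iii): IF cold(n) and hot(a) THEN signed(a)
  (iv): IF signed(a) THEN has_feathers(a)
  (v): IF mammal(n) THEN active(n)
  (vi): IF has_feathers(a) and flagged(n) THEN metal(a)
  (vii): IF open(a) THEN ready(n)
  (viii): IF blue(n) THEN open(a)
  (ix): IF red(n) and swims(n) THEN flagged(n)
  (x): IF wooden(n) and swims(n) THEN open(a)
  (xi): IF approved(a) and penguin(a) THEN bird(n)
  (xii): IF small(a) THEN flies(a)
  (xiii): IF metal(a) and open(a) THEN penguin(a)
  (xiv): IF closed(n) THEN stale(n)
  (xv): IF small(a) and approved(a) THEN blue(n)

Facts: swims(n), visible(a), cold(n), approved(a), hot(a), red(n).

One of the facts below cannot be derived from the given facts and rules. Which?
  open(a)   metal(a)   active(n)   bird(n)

Round 1: (i) [IF swims(n) THEN small(a)]; (iii) [IF cold(n) and hot(a) THEN signed(a)]; (ix) [IF red(n) and swims(n) THEN flagged(n)]. Adds small(a), signed(a), flagged(n).
Round 2: (iv) [IF signed(a) THEN has_feathers(a)]; (xii) [IF small(a) THEN flies(a)]; (xv) [IF small(a) and approved(a) THEN blue(n)]. Adds has_feathers(a), flies(a), blue(n).
Round 3: (vi) [IF has_feathers(a) and flagged(n) THEN metal(a)]; (viii) [IF blue(n) THEN open(a)]. Adds metal(a), open(a).
Round 4: (vii) [IF open(a) THEN ready(n)]; (xiii) [IF metal(a) and open(a) THEN penguin(a)]. Adds ready(n), penguin(a).
Round 5: (xi) [IF approved(a) and penguin(a) THEN bird(n)]. Adds bird(n).
Derived: metal(a) (round 3), open(a) (round 3), bird(n) (round 5). active(n) never appears in any round.

active(n)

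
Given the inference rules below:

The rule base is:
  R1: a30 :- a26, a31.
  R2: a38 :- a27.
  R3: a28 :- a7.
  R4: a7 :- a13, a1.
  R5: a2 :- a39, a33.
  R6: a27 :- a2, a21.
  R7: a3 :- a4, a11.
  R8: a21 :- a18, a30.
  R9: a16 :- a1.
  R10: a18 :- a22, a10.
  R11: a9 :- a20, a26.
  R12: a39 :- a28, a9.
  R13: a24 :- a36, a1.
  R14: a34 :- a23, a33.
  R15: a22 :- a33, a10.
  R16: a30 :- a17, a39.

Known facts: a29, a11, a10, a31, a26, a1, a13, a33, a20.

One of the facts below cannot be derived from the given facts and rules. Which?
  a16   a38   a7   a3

a3

Round 1 — R1, R4, R9, R11, R15, derive a30, a7, a16, a9, a22.
Round 2 — R3, R10, derive a28, a18.
Round 3 — R8, R12, derive a21, a39.
Round 4 — R5, derive a2.
Round 5 — R6, derive a27.
Round 6 — R2, derive a38.
Derived: a38 (round 6), a7 (round 1), a16 (round 1). a3 never appears in any round.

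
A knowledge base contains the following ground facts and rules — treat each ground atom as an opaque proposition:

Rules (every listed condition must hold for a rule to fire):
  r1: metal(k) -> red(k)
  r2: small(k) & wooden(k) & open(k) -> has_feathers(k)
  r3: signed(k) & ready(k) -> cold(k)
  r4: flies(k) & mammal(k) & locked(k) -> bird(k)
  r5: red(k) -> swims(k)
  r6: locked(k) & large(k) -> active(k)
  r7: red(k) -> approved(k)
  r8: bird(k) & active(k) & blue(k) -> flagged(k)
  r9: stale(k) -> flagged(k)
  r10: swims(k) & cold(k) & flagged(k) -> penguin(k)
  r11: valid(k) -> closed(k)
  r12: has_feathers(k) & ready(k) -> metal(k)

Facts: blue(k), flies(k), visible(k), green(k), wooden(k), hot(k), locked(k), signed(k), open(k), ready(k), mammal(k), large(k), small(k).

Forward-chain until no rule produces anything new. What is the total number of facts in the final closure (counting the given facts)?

23

Round 1 fires r2, r3, r4, r6, giving has_feathers(k), cold(k), bird(k), active(k).
Round 2 fires r8, r12, giving flagged(k), metal(k).
Round 3 fires r1, giving red(k).
Round 4 fires r5, r7, giving swims(k), approved(k).
Round 5 fires r10, giving penguin(k).
Closure: {active(k), approved(k), bird(k), blue(k), cold(k), flagged(k), flies(k), green(k), has_feathers(k), hot(k), large(k), locked(k), mammal(k), metal(k), open(k), penguin(k), ready(k), red(k), signed(k), small(k), swims(k), visible(k), wooden(k)} — 23 facts.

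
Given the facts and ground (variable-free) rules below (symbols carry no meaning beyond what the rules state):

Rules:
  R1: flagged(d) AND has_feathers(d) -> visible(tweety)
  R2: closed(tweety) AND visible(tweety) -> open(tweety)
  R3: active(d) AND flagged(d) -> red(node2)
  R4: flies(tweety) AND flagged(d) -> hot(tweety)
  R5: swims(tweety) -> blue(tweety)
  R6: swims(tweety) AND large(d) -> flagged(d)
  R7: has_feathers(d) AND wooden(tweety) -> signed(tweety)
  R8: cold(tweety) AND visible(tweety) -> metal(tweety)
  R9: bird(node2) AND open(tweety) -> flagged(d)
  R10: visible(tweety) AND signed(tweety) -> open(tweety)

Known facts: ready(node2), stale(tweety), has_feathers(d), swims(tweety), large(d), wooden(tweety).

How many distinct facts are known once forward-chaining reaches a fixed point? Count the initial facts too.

11

Round 1 fires R5, R6, R7, giving blue(tweety), flagged(d), signed(tweety).
Round 2 fires R1, giving visible(tweety).
Round 3 fires R10, giving open(tweety).
Closure: {blue(tweety), flagged(d), has_feathers(d), large(d), open(tweety), ready(node2), signed(tweety), stale(tweety), swims(tweety), visible(tweety), wooden(tweety)} — 11 facts.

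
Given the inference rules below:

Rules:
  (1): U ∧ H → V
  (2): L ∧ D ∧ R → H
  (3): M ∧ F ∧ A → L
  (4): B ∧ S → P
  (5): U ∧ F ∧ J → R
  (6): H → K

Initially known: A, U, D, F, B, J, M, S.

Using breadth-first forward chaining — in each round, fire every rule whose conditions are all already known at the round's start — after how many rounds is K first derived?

Round 1 fires (3), (4), (5), giving L, P, R.
Round 2 fires (2), giving H.
Round 3 fires (1), (6), giving V, K.
K first appears in round 3.

3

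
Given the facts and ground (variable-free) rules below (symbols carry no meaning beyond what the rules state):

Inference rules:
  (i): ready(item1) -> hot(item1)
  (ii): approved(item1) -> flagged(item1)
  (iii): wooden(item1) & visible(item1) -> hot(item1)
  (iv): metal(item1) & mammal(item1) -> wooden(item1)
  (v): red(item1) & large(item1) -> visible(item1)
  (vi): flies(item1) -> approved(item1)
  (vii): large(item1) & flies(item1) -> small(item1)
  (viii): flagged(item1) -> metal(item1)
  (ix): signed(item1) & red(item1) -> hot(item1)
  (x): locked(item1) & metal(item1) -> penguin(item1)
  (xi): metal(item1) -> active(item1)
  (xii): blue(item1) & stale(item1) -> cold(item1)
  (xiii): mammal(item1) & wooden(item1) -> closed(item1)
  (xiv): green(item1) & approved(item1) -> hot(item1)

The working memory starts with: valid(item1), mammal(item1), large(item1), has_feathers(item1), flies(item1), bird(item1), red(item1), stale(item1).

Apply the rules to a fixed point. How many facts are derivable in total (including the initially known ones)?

Round 1: (v) [red(item1) & large(item1) -> visible(item1)]; (vi) [flies(item1) -> approved(item1)]; (vii) [large(item1) & flies(item1) -> small(item1)]. Adds visible(item1), approved(item1), small(item1).
Round 2: (ii) [approved(item1) -> flagged(item1)]. Adds flagged(item1).
Round 3: (viii) [flagged(item1) -> metal(item1)]. Adds metal(item1).
Round 4: (iv) [metal(item1) & mammal(item1) -> wooden(item1)]; (xi) [metal(item1) -> active(item1)]. Adds wooden(item1), active(item1).
Round 5: (iii) [wooden(item1) & visible(item1) -> hot(item1)]; (xiii) [mammal(item1) & wooden(item1) -> closed(item1)]. Adds hot(item1), closed(item1).
Closure: {active(item1), approved(item1), bird(item1), closed(item1), flagged(item1), flies(item1), has_feathers(item1), hot(item1), large(item1), mammal(item1), metal(item1), red(item1), small(item1), stale(item1), valid(item1), visible(item1), wooden(item1)} — 17 facts.

17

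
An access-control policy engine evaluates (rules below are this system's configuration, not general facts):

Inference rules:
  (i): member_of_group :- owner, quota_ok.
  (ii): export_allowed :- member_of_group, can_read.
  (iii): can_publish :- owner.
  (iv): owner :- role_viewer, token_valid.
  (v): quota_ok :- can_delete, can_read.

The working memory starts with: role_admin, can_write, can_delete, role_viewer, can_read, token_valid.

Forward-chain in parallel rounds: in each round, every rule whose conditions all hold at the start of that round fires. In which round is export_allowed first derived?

Round 1: (iv) [owner :- role_viewer, token_valid.]; (v) [quota_ok :- can_delete, can_read.]. Adds owner, quota_ok.
Round 2: (i) [member_of_group :- owner, quota_ok.]; (iii) [can_publish :- owner.]. Adds member_of_group, can_publish.
Round 3: (ii) [export_allowed :- member_of_group, can_read.]. Adds export_allowed.
export_allowed first appears in round 3.

3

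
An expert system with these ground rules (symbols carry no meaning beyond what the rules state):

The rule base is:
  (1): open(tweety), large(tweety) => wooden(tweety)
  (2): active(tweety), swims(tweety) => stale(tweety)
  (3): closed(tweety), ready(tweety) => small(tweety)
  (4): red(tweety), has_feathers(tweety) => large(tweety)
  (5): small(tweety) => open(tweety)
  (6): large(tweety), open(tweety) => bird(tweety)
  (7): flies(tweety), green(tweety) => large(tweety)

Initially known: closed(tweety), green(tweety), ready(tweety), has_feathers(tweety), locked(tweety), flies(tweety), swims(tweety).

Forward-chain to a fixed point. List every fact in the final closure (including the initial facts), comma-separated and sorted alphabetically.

[1] (3) [closed(tweety), ready(tweety) => small(tweety)]; (7) [flies(tweety), green(tweety) => large(tweety)]. ⇒ new: small(tweety), large(tweety).
[2] (5) [small(tweety) => open(tweety)]. ⇒ new: open(tweety).
[3] (1) [open(tweety), large(tweety) => wooden(tweety)]; (6) [large(tweety), open(tweety) => bird(tweety)]. ⇒ new: wooden(tweety), bird(tweety).

bird(tweety), closed(tweety), flies(tweety), green(tweety), has_feathers(tweety), large(tweety), locked(tweety), open(tweety), ready(tweety), small(tweety), swims(tweety), wooden(tweety)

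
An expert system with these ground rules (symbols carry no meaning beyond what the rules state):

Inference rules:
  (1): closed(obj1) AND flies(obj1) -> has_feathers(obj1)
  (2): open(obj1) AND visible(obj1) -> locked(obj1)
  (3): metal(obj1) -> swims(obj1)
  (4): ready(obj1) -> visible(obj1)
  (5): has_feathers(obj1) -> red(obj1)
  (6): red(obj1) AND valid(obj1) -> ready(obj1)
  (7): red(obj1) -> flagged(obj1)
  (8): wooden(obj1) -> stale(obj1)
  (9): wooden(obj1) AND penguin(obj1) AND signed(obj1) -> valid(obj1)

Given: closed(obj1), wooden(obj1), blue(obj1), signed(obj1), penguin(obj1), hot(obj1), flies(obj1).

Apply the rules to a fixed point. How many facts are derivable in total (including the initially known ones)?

Round 1: (1) [closed(obj1) AND flies(obj1) -> has_feathers(obj1)]; (8) [wooden(obj1) -> stale(obj1)]; (9) [wooden(obj1) AND penguin(obj1) AND signed(obj1) -> valid(obj1)]. New: has_feathers(obj1), stale(obj1), valid(obj1).
Round 2: (5) [has_feathers(obj1) -> red(obj1)]. New: red(obj1).
Round 3: (6) [red(obj1) AND valid(obj1) -> ready(obj1)]; (7) [red(obj1) -> flagged(obj1)]. New: ready(obj1), flagged(obj1).
Round 4: (4) [ready(obj1) -> visible(obj1)]. New: visible(obj1).
Closure: {blue(obj1), closed(obj1), flagged(obj1), flies(obj1), has_feathers(obj1), hot(obj1), penguin(obj1), ready(obj1), red(obj1), signed(obj1), stale(obj1), valid(obj1), visible(obj1), wooden(obj1)} — 14 facts.

14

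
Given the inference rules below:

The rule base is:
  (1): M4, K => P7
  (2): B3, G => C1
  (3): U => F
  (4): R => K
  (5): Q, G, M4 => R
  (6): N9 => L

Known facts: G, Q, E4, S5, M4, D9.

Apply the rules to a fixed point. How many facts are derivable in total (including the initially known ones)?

Round 1: (5) [Q, G, M4 => R]. Adds R.
Round 2: (4) [R => K]. Adds K.
Round 3: (1) [M4, K => P7]. Adds P7.
Closure: {D9, E4, G, K, M4, P7, Q, R, S5} — 9 facts.

9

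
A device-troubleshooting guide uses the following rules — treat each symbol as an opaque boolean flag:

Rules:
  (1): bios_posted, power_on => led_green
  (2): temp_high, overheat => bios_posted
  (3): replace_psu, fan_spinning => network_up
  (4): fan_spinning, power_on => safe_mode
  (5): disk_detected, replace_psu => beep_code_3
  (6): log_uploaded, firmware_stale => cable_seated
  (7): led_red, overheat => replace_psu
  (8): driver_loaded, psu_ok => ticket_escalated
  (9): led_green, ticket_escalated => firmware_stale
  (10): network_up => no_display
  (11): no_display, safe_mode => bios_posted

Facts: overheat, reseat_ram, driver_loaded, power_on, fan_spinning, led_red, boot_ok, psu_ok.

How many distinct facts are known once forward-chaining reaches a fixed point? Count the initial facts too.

16

Round 1: (4) [fan_spinning, power_on => safe_mode]; (7) [led_red, overheat => replace_psu]; (8) [driver_loaded, psu_ok => ticket_escalated]. Adds safe_mode, replace_psu, ticket_escalated.
Round 2: (3) [replace_psu, fan_spinning => network_up]. Adds network_up.
Round 3: (10) [network_up => no_display]. Adds no_display.
Round 4: (11) [no_display, safe_mode => bios_posted]. Adds bios_posted.
Round 5: (1) [bios_posted, power_on => led_green]. Adds led_green.
Round 6: (9) [led_green, ticket_escalated => firmware_stale]. Adds firmware_stale.
Closure: {bios_posted, boot_ok, driver_loaded, fan_spinning, firmware_stale, led_green, led_red, network_up, no_display, overheat, power_on, psu_ok, replace_psu, reseat_ram, safe_mode, ticket_escalated} — 16 facts.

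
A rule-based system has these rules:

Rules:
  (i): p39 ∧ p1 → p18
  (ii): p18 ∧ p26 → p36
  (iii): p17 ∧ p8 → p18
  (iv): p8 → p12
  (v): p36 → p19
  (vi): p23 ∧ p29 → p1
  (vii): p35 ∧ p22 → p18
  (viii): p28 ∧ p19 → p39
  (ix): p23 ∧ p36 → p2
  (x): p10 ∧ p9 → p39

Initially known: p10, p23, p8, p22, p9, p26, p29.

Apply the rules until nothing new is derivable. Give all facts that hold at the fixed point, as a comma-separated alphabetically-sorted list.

Round 1 fires (iv), (vi), (x), giving p12, p1, p39.
Round 2 fires (i), giving p18.
Round 3 fires (ii), giving p36.
Round 4 fires (v), (ix), giving p19, p2.

p1, p10, p12, p18, p19, p2, p22, p23, p26, p29, p36, p39, p8, p9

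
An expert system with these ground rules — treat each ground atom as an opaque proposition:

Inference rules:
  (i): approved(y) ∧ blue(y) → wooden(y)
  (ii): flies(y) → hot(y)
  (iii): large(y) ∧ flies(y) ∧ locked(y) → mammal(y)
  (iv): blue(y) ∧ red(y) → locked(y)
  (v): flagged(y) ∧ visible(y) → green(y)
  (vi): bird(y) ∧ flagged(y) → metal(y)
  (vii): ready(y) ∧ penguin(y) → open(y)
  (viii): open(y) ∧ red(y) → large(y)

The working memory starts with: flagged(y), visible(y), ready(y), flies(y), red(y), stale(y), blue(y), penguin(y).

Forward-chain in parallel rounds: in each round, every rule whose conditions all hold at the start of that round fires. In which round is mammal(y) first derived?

[1] (ii) [flies(y) → hot(y)]; (iv) [blue(y) ∧ red(y) → locked(y)]; (v) [flagged(y) ∧ visible(y) → green(y)]; (vii) [ready(y) ∧ penguin(y) → open(y)]. ⇒ new: hot(y), locked(y), green(y), open(y).
[2] (viii) [open(y) ∧ red(y) → large(y)]. ⇒ new: large(y).
[3] (iii) [large(y) ∧ flies(y) ∧ locked(y) → mammal(y)]. ⇒ new: mammal(y).
mammal(y) first appears in round 3.

3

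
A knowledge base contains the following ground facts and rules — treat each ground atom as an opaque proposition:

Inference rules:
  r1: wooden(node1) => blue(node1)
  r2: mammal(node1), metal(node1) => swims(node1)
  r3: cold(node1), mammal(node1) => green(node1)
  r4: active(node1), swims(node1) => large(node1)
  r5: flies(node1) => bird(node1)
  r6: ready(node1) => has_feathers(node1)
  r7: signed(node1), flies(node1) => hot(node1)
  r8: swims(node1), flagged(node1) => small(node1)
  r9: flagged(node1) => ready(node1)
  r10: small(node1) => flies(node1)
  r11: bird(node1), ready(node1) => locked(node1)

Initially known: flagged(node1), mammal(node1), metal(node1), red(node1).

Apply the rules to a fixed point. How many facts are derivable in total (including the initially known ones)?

11

Round 1: r2 [mammal(node1), metal(node1) => swims(node1)]; r9 [flagged(node1) => ready(node1)]. New: swims(node1), ready(node1).
Round 2: r6 [ready(node1) => has_feathers(node1)]; r8 [swims(node1), flagged(node1) => small(node1)]. New: has_feathers(node1), small(node1).
Round 3: r10 [small(node1) => flies(node1)]. New: flies(node1).
Round 4: r5 [flies(node1) => bird(node1)]. New: bird(node1).
Round 5: r11 [bird(node1), ready(node1) => locked(node1)]. New: locked(node1).
Closure: {bird(node1), flagged(node1), flies(node1), has_feathers(node1), locked(node1), mammal(node1), metal(node1), ready(node1), red(node1), small(node1), swims(node1)} — 11 facts.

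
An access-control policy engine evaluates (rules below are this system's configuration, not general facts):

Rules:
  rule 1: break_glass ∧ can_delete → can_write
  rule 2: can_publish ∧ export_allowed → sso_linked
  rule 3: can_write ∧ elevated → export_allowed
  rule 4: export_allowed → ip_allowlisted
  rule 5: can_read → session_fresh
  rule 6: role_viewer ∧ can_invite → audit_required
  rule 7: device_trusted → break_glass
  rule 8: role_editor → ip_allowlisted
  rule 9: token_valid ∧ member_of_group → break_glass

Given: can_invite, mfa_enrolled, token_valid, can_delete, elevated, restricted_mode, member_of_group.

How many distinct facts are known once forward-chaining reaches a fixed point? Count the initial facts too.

Round 1 fires rule 9, giving break_glass.
Round 2 fires rule 1, giving can_write.
Round 3 fires rule 3, giving export_allowed.
Round 4 fires rule 4, giving ip_allowlisted.
Closure: {break_glass, can_delete, can_invite, can_write, elevated, export_allowed, ip_allowlisted, member_of_group, mfa_enrolled, restricted_mode, token_valid} — 11 facts.

11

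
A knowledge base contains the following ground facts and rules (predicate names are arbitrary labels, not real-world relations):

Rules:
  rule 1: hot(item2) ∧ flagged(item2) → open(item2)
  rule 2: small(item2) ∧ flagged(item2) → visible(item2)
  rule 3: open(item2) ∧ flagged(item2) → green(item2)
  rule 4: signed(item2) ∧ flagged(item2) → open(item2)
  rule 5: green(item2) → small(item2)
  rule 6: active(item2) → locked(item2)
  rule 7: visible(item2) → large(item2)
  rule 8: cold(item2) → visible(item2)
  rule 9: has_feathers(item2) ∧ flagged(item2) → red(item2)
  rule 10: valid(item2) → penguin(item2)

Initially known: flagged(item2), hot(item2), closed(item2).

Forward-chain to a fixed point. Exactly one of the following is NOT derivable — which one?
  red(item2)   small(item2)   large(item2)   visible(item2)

[1] rule 1 [hot(item2) ∧ flagged(item2) → open(item2)]. ⇒ new: open(item2).
[2] rule 3 [open(item2) ∧ flagged(item2) → green(item2)]. ⇒ new: green(item2).
[3] rule 5 [green(item2) → small(item2)]. ⇒ new: small(item2).
[4] rule 2 [small(item2) ∧ flagged(item2) → visible(item2)]. ⇒ new: visible(item2).
[5] rule 7 [visible(item2) → large(item2)]. ⇒ new: large(item2).
Derived: small(item2) (round 3), visible(item2) (round 4), large(item2) (round 5). red(item2) never appears in any round.

red(item2)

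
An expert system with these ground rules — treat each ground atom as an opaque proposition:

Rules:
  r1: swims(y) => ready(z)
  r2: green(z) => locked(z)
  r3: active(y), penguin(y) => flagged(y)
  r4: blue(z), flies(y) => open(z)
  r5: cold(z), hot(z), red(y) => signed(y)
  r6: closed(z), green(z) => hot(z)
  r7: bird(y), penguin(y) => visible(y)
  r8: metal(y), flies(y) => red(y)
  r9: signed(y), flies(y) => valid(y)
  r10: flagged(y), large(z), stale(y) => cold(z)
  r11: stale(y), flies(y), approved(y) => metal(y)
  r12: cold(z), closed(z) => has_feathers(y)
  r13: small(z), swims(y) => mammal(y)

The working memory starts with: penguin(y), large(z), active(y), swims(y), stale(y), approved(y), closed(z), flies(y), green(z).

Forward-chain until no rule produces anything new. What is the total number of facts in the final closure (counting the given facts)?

19

[1] r1 [swims(y) => ready(z)]; r2 [green(z) => locked(z)]; r3 [active(y), penguin(y) => flagged(y)]; r6 [closed(z), green(z) => hot(z)]; r11 [stale(y), flies(y), approved(y) => metal(y)]. ⇒ new: ready(z), locked(z), flagged(y), hot(z), metal(y).
[2] r8 [metal(y), flies(y) => red(y)]; r10 [flagged(y), large(z), stale(y) => cold(z)]. ⇒ new: red(y), cold(z).
[3] r5 [cold(z), hot(z), red(y) => signed(y)]; r12 [cold(z), closed(z) => has_feathers(y)]. ⇒ new: signed(y), has_feathers(y).
[4] r9 [signed(y), flies(y) => valid(y)]. ⇒ new: valid(y).
Closure: {active(y), approved(y), closed(z), cold(z), flagged(y), flies(y), green(z), has_feathers(y), hot(z), large(z), locked(z), metal(y), penguin(y), ready(z), red(y), signed(y), stale(y), swims(y), valid(y)} — 19 facts.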